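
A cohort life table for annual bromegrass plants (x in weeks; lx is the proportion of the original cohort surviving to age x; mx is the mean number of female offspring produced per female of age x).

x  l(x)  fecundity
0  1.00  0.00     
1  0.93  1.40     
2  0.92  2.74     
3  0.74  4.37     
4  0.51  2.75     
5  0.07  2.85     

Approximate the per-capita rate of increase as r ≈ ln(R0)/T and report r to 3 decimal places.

0.825

R0 = Σ lx·mx = 0 + 1.302 + 2.5208 + 3.2338 + 1.4025 + 0.1995 = 8.6586
Σ x·lx·mx = 22.6525; T = 22.6525/8.6586 = 2.61619…
r ≈ ln(R0)/T = ln(8.6586)/2.61619… = 0.82508… → 0.825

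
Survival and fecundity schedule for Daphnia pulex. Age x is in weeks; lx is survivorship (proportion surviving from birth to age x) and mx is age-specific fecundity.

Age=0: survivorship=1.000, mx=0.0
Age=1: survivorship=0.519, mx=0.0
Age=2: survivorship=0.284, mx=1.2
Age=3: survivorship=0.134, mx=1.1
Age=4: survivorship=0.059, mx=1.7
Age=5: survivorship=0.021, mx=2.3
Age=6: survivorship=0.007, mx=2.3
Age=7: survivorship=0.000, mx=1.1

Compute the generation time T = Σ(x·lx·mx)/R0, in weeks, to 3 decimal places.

2.854

lx·mx: 0, 0, 0.3408, 0.1474, 0.1003, 0.0483, 0.0161, 0 → R0 = 0.6529
x·lx·mx: 0, 0, 0.6816, 0.4422, 0.4012, 0.2415, 0.0966, 0 → Σ = 1.8631
T = 1.8631 / 0.6529 = 2.853576… → 2.854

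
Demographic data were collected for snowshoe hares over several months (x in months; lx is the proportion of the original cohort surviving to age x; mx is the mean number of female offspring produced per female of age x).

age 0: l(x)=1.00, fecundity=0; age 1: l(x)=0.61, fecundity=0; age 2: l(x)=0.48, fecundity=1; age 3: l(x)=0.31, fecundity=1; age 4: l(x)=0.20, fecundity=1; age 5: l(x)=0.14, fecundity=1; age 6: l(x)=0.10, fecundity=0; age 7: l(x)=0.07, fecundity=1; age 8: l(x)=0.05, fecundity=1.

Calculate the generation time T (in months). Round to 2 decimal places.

3.42

lx·mx: 0, 0, 0.48, 0.31, 0.2, 0.14, 0, 0.07, 0.05 → R0 = 1.25
x·lx·mx: 0, 0, 0.96, 0.93, 0.8, 0.7, 0, 0.49, 0.4 → Σ = 4.28
T = 4.28 / 1.25 = 3.424 → 3.42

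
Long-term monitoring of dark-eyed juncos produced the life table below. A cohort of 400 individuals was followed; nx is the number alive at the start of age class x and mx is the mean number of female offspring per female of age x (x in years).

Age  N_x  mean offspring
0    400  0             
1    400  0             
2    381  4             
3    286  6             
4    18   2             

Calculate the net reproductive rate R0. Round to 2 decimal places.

8.19

lx = nx/n0 = nx/400: 1, 1, 0.9525, 0.715, 0.045
lx·mx by age: 0, 0, 3.81, 4.29, 0.09
R0 = Σ lx·mx = 8.19 → 8.19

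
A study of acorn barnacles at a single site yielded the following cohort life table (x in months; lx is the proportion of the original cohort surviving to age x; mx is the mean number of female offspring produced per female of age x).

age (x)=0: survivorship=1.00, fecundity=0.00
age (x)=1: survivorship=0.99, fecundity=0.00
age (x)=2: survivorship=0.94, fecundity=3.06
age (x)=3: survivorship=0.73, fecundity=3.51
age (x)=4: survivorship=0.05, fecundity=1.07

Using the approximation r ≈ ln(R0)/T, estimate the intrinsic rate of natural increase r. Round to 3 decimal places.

0.685

R0 = Σ lx·mx = 0 + 0 + 2.8764 + 2.5623 + 0.0535 = 5.4922
Σ x·lx·mx = 13.6537; T = 13.6537/5.4922 = 2.48602…
r ≈ ln(R0)/T = ln(5.4922)/2.48602… = 0.68516… → 0.685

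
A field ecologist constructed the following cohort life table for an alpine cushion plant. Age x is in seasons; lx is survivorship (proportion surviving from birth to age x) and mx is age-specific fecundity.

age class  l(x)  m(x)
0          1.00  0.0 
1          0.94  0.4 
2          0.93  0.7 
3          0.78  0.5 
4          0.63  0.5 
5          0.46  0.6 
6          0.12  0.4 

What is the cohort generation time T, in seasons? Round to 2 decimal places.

2.81

lx·mx: 0, 0.376, 0.651, 0.39, 0.315, 0.276, 0.048 → R0 = 2.056
x·lx·mx: 0, 0.376, 1.302, 1.17, 1.26, 1.38, 0.288 → Σ = 5.776
T = 5.776 / 2.056 = 2.809339… → 2.81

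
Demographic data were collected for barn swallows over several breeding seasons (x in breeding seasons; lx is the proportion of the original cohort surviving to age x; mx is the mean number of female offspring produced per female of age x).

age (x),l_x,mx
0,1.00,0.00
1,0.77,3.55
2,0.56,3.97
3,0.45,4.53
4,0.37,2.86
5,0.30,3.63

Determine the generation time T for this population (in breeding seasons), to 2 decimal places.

lx·mx: 0, 2.7335, 2.2232, 2.0385, 1.0582, 1.089 → R0 = 9.1424
x·lx·mx: 0, 2.7335, 4.4464, 6.1155, 4.2328, 5.445 → Σ = 22.9732
T = 22.9732 / 9.1424 = 2.512819… → 2.51

2.51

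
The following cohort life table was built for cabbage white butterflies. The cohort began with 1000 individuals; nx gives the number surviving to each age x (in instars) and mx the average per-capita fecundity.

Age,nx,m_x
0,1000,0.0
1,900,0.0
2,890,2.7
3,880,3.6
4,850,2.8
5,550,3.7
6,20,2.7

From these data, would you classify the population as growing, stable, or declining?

growing

lx = nx/n0 = nx/1000: 1, 0.9, 0.89, 0.88, 0.85, 0.55, 0.02
R0 = Σ lx·mx = 0 + 0 + 2.403 + 3.168 + 2.38 + 2.035 + 0.054 = 10.04
R0 > 1, so the population is growing.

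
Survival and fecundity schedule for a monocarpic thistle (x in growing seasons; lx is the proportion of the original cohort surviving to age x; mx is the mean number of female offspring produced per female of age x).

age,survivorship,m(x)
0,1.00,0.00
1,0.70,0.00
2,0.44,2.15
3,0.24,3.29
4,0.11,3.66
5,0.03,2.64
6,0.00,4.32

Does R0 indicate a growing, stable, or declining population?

R0 = Σ lx·mx = 0 + 0 + 0.946 + 0.7896 + 0.4026 + 0.0792 + 0 = 2.2174
R0 > 1, so the population is growing.

growing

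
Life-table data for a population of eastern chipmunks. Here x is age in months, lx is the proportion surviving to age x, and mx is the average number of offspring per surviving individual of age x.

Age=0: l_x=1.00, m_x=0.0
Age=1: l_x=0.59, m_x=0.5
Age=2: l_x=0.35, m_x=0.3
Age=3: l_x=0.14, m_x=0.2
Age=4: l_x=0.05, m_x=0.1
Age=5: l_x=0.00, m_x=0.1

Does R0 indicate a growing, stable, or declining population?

declining

R0 = Σ lx·mx = 0 + 0.295 + 0.105 + 0.028 + 0.005 + 0 = 0.433
R0 < 1, so the population is declining.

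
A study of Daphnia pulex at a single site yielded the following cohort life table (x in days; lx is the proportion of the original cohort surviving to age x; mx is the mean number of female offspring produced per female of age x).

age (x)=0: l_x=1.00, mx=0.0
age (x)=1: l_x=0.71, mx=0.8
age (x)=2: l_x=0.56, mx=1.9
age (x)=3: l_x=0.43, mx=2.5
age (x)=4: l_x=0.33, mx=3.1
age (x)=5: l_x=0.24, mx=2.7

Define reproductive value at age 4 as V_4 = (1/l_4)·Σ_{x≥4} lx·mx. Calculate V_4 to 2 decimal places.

lx·mx for x ≥ 4: 1.023, 0.648 → sum = 1.671
V_4 = 1.671 / l_4 = 1.671 / 0.33 = 5.063636… → 5.06

5.06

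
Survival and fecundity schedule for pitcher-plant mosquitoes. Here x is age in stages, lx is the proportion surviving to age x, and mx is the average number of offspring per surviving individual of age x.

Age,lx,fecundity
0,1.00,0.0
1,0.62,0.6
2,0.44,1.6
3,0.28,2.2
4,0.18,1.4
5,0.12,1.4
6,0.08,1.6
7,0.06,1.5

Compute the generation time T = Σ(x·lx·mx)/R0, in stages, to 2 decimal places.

2.95

lx·mx: 0, 0.372, 0.704, 0.616, 0.252, 0.168, 0.128, 0.09 → R0 = 2.33
x·lx·mx: 0, 0.372, 1.408, 1.848, 1.008, 0.84, 0.768, 0.63 → Σ = 6.874
T = 6.874 / 2.33 = 2.950215… → 2.95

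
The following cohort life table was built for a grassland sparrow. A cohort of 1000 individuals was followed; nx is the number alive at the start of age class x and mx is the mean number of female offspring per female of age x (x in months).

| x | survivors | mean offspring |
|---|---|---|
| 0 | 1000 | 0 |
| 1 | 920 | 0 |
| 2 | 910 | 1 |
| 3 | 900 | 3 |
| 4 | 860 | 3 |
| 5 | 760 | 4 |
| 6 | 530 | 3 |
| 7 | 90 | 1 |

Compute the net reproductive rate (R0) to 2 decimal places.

10.91

lx = nx/n0 = nx/1000: 1, 0.92, 0.91, 0.9, 0.86, 0.76, 0.53, 0.09
lx·mx by age: 0, 0, 0.91, 2.7, 2.58, 3.04, 1.59, 0.09
R0 = Σ lx·mx = 10.91 → 10.91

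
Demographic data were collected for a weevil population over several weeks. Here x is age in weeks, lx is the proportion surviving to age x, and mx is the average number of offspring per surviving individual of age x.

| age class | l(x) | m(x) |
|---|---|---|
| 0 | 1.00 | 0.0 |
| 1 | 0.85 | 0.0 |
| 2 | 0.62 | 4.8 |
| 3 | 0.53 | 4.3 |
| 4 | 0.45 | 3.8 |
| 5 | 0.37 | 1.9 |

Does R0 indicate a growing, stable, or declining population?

R0 = Σ lx·mx = 0 + 0 + 2.976 + 2.279 + 1.71 + 0.703 = 7.668
R0 > 1, so the population is growing.

growing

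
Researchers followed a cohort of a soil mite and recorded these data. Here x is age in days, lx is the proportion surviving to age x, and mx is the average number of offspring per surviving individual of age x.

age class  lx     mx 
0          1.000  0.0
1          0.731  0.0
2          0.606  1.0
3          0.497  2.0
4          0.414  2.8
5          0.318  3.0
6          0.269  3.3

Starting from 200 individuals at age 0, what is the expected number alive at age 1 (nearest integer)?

Expected survivors = N0 · l_1 = 200 × 0.731 = 146.2 → 146

146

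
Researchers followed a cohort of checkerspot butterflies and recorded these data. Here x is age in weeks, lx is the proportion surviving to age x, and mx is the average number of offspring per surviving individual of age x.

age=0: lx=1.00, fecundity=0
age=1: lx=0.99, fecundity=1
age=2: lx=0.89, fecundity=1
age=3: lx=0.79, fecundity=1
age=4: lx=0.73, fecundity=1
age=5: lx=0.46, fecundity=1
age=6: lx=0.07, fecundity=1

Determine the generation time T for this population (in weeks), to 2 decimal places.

lx·mx: 0, 0.99, 0.89, 0.79, 0.73, 0.46, 0.07 → R0 = 3.93
x·lx·mx: 0, 0.99, 1.78, 2.37, 2.92, 2.3, 0.42 → Σ = 10.78
T = 10.78 / 3.93 = 2.743003… → 2.74

2.74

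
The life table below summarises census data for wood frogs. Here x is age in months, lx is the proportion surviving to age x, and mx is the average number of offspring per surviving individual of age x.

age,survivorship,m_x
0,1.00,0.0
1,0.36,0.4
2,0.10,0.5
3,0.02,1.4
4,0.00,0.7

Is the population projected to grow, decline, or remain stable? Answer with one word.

R0 = Σ lx·mx = 0 + 0.144 + 0.05 + 0.028 + 0 = 0.222
R0 < 1, so the population is declining.

declining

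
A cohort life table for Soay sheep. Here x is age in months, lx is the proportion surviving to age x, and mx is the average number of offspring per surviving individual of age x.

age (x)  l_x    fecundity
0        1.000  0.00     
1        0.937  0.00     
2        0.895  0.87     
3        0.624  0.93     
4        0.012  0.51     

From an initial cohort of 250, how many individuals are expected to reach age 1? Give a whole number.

Expected survivors = N0 · l_1 = 250 × 0.937 = 234.25 → 234

234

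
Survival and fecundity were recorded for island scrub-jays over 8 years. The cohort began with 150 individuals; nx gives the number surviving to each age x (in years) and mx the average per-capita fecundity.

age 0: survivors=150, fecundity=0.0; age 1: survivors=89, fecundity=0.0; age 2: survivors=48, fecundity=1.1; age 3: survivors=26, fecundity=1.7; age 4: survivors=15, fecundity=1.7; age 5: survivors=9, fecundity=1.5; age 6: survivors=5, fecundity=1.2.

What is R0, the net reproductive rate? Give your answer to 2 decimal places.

0.95

lx = nx/n0 = nx/150: 1, 0.59333…, 0.32, 0.17333…, 0.1, 0.06, 0.03333…
lx·mx by age: 0, 0, 0.352, 0.294667…, 0.17, 0.09, 0.04…
R0 = Σ lx·mx = 0.946667… → 0.95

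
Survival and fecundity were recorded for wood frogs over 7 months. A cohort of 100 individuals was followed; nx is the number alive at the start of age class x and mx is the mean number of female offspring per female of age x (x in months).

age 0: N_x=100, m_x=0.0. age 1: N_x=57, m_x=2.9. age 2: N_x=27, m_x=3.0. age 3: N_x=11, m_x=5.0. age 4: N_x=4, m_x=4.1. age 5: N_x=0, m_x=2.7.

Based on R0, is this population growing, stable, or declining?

lx = nx/n0 = nx/100: 1, 0.57, 0.27, 0.11, 0.04, 0
R0 = Σ lx·mx = 0 + 1.653 + 0.81 + 0.55 + 0.164 + 0 = 3.177
R0 > 1, so the population is growing.

growing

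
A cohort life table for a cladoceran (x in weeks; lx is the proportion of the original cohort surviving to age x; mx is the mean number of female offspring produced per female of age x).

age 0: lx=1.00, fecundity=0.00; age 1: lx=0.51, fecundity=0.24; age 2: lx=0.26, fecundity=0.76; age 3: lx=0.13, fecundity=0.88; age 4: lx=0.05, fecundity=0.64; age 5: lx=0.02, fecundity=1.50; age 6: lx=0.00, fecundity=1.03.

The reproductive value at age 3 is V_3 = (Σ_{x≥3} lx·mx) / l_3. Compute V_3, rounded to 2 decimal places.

1.36

lx·mx for x ≥ 3: 0.1144, 0.032, 0.03, 0 → sum = 0.1764
V_3 = 0.1764 / l_3 = 0.1764 / 0.13 = 1.356923… → 1.36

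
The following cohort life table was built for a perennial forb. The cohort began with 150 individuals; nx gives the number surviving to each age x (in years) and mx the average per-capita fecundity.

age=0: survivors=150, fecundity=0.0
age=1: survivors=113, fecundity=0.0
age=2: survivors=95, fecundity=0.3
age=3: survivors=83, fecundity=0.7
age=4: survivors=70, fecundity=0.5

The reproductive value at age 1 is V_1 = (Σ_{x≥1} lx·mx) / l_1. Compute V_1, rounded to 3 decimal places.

1.076

lx = nx/n0 = nx/150: 1, 0.75333…, 0.63333…, 0.55333…, 0.46667…
lx·mx for x ≥ 1: 0, 0.19…, 0.387333…, 0.233333… → sum = 0.810667…
V_1 = 0.810667… / l_1 = 0.810667… / 0.753333… = 1.076106… → 1.076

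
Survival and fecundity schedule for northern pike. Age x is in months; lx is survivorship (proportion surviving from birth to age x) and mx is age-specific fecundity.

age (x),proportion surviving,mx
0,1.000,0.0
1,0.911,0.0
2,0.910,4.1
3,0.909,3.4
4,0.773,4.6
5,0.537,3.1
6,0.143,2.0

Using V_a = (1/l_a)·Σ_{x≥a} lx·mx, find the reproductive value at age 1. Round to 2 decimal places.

13.53

lx·mx for x ≥ 1: 0, 3.731, 3.0906, 3.5558, 1.6647, 0.286 → sum = 12.3281
V_1 = 12.3281 / l_1 = 12.3281 / 0.911 = 13.532492… → 13.53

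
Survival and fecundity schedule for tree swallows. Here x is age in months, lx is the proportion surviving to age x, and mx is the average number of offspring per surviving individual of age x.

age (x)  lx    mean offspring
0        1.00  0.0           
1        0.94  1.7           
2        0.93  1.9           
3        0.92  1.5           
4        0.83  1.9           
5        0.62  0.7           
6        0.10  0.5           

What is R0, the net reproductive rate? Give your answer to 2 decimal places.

6.81

lx·mx by age: 0, 1.598, 1.767, 1.38, 1.577, 0.434, 0.05
R0 = Σ lx·mx = 6.806 → 6.81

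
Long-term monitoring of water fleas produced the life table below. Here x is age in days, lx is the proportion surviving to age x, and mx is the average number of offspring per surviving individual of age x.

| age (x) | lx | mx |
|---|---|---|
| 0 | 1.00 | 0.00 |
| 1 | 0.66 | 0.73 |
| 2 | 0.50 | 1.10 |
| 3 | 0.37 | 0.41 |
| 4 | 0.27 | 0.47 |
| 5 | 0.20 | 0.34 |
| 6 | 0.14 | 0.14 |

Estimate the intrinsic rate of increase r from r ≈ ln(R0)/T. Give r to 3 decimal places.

R0 = Σ lx·mx = 0 + 0.4818 + 0.55 + 0.1517 + 0.1269 + 0.068 + 0.0196 = 1.398
Σ x·lx·mx = 3.0021; T = 3.0021/1.398 = 2.14742…
r ≈ ln(R0)/T = ln(1.398)/2.14742… = 0.15602… → 0.156

0.156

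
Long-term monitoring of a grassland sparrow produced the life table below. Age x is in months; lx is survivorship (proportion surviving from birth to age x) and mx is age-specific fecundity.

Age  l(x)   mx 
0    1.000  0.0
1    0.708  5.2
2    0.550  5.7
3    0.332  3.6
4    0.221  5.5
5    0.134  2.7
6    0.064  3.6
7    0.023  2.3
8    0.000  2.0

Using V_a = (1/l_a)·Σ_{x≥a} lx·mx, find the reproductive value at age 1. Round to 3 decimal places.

lx·mx for x ≥ 1: 3.6816, 3.135, 1.1952, 1.2155, 0.3618, 0.2304, 0.0529, 0 → sum = 9.8724
V_1 = 9.8724 / l_1 = 9.8724 / 0.708 = 13.944068… → 13.944

13.944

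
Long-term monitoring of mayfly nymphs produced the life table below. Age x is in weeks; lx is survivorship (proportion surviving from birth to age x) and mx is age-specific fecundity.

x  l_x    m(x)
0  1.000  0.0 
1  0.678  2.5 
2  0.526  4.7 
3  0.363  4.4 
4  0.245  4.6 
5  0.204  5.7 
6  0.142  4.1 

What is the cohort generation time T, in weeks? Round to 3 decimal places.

2.923

lx·mx: 0, 1.695, 2.4722, 1.5972, 1.127, 1.1628, 0.5822 → R0 = 8.6364
x·lx·mx: 0, 1.695, 4.9444, 4.7916, 4.508, 5.814, 3.4932 → Σ = 25.2462
T = 25.2462 / 8.6364 = 2.923232… → 2.923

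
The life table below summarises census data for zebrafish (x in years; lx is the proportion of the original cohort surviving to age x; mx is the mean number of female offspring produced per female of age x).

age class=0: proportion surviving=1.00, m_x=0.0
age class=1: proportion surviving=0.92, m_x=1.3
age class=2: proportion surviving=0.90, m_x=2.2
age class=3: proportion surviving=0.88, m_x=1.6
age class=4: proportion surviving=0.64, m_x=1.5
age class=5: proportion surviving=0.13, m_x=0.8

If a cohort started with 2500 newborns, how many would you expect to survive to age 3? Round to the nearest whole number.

2200

Expected survivors = N0 · l_3 = 2500 × 0.88 = 2200 → 2200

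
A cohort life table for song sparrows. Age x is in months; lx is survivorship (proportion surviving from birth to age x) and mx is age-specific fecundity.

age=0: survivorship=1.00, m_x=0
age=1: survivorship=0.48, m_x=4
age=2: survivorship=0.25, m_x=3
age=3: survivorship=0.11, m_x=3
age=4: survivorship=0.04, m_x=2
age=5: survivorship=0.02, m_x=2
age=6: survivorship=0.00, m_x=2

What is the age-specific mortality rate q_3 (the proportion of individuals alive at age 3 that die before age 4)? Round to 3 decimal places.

0.636

q_3 = (l_3 − l_4) / l_3 = (0.11 − 0.04) / 0.11
     = 0.07 / 0.11 = 0.636364… → 0.636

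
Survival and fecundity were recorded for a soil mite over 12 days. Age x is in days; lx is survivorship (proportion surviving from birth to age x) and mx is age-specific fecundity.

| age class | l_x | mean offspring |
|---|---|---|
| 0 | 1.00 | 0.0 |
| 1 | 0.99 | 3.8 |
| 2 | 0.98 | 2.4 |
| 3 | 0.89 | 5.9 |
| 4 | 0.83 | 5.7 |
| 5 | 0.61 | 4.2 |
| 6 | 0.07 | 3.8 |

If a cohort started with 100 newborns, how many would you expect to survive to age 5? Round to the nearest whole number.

61

Expected survivors = N0 · l_5 = 100 × 0.61 = 61 → 61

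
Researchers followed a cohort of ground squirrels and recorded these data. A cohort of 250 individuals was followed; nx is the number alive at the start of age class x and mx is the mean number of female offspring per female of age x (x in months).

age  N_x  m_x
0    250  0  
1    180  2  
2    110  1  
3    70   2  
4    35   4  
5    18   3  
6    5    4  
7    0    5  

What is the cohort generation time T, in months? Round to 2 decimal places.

2.37

lx = nx/n0 = nx/250: 1, 0.72, 0.44, 0.28, 0.14, 0.072, 0.02, 0
lx·mx: 0, 1.44, 0.44, 0.56, 0.56, 0.216, 0.08, 0 → R0 = 3.296
x·lx·mx: 0, 1.44, 0.88, 1.68, 2.24, 1.08, 0.48, 0 → Σ = 7.8
T = 7.8 / 3.296 = 2.366505… → 2.37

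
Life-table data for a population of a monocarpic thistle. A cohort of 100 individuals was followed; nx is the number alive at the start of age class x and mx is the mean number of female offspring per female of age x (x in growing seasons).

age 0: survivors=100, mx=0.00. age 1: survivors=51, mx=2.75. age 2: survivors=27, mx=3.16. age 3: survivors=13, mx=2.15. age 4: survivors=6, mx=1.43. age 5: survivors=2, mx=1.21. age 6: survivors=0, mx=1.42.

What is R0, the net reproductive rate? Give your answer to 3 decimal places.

lx = nx/n0 = nx/100: 1, 0.51, 0.27, 0.13, 0.06, 0.02, 0
lx·mx by age: 0, 1.4025, 0.8532, 0.2795, 0.0858, 0.0242, 0
R0 = Σ lx·mx = 2.6452 → 2.645

2.645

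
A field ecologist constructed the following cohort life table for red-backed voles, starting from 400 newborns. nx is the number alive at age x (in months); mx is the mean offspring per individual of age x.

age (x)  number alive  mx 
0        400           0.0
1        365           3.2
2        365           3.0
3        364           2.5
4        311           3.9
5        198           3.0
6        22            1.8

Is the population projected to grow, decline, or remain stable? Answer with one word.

growing

lx = nx/n0 = nx/400: 1, 0.9125, 0.9125, 0.91, 0.7775, 0.495, 0.055
R0 = Σ lx·mx = 0 + 2.92 + 2.7375 + 2.275 + 3.03225 + 1.485 + 0.099 = 12.54875
R0 > 1, so the population is growing.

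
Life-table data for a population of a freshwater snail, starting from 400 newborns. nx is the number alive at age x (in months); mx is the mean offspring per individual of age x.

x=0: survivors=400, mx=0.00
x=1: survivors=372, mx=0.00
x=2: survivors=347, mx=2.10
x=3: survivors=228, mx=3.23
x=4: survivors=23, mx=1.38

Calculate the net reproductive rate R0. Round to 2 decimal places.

3.74

lx = nx/n0 = nx/400: 1, 0.93, 0.8675, 0.57, 0.0575
lx·mx by age: 0, 0, 1.82175, 1.8411, 0.07935
R0 = Σ lx·mx = 3.7422 → 3.74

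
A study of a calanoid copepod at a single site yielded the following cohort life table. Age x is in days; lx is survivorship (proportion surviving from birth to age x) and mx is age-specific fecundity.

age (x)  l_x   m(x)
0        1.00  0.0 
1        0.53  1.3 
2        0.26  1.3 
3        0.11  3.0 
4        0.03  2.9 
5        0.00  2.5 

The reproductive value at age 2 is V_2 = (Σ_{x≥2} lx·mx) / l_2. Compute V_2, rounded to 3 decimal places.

lx·mx for x ≥ 2: 0.338, 0.33, 0.087, 0 → sum = 0.755
V_2 = 0.755 / l_2 = 0.755 / 0.26 = 2.903846… → 2.904

2.904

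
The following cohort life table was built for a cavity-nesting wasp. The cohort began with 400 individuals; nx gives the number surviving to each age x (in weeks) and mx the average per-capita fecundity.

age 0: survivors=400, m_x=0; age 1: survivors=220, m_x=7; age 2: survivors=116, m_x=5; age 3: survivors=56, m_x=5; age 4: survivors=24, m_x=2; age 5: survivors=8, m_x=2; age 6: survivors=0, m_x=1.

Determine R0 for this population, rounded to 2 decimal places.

lx = nx/n0 = nx/400: 1, 0.55, 0.29, 0.14, 0.06, 0.02, 0
lx·mx by age: 0, 3.85, 1.45, 0.7, 0.12, 0.04, 0
R0 = Σ lx·mx = 6.16 → 6.16

6.16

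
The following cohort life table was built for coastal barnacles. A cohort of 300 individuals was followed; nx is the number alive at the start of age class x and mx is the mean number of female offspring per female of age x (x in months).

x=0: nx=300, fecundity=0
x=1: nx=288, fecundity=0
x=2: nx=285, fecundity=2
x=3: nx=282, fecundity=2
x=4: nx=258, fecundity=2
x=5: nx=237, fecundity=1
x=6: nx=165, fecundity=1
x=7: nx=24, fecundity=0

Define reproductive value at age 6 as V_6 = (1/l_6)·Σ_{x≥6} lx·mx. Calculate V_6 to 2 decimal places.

1.00

lx = nx/n0 = nx/300: 1, 0.96, 0.95, 0.94, 0.86, 0.79, 0.55, 0.08
lx·mx for x ≥ 6: 0.55, 0 → sum = 0.55
V_6 = 0.55 / l_6 = 0.55 / 0.55 = 1 → 1.00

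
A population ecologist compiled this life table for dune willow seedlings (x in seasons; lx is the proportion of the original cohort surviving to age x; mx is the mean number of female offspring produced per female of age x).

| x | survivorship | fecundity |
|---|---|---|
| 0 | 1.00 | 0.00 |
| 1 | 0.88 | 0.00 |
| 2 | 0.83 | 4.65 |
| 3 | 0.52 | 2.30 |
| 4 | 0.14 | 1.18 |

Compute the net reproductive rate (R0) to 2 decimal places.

5.22

lx·mx by age: 0, 0, 3.8595, 1.196, 0.1652
R0 = Σ lx·mx = 5.2207 → 5.22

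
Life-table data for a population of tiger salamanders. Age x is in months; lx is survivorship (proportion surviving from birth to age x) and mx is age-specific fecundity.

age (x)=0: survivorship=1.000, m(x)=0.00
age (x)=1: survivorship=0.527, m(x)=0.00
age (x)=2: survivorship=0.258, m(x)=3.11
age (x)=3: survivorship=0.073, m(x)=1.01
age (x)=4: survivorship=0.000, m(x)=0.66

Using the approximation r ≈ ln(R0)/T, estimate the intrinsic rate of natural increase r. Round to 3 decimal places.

R0 = Σ lx·mx = 0 + 0 + 0.80238 + 0.07373 + 0 = 0.87611
Σ x·lx·mx = 1.82595; T = 1.82595/0.87611 = 2.08416…
r ≈ ln(R0)/T = ln(0.87611)/2.08416… = -0.06346… → -0.063

-0.063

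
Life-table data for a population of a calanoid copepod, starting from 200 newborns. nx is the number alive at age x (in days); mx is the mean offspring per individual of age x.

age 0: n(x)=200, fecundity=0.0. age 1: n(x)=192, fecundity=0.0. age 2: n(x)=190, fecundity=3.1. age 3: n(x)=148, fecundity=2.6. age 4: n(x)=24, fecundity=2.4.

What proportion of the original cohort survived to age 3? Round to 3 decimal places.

l_3 = n_3/n_0 = 148/200 = 0.74 → 0.740

0.740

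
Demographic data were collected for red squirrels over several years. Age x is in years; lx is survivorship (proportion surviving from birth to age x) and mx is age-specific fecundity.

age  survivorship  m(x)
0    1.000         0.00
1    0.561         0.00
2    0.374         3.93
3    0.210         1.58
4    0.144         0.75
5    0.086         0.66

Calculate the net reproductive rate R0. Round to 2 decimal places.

1.97

lx·mx by age: 0, 0, 1.46982, 0.3318, 0.108, 0.05676
R0 = Σ lx·mx = 1.96638 → 1.97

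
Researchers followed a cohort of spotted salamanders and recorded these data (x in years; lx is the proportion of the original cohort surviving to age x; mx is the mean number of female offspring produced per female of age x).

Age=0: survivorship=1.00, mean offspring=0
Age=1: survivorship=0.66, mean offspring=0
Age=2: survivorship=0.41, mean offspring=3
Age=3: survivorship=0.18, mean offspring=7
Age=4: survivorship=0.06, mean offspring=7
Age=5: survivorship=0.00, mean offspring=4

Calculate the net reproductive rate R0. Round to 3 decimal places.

2.910

lx·mx by age: 0, 0, 1.23, 1.26, 0.42, 0
R0 = Σ lx·mx = 2.91 → 2.910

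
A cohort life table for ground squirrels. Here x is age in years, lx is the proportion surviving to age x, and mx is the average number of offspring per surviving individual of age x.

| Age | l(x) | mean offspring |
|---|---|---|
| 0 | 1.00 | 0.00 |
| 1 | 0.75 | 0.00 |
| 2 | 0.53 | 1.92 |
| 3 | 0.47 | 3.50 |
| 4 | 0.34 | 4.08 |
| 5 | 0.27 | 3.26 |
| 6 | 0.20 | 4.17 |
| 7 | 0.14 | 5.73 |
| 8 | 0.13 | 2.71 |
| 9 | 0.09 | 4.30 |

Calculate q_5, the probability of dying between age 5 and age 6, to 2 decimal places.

0.26

q_5 = (l_5 − l_6) / l_5 = (0.27 − 0.2) / 0.27
     = 0.07 / 0.27 = 0.259259… → 0.26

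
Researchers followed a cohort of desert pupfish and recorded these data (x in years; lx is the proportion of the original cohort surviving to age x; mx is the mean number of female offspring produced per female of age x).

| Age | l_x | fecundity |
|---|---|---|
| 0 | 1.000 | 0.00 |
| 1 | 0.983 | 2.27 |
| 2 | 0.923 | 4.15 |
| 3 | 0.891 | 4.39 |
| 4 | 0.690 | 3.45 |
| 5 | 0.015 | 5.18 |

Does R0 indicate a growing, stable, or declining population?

growing

R0 = Σ lx·mx = 0 + 2.23141 + 3.83045 + 3.91149 + 2.3805 + 0.0777 = 12.43155
R0 > 1, so the population is growing.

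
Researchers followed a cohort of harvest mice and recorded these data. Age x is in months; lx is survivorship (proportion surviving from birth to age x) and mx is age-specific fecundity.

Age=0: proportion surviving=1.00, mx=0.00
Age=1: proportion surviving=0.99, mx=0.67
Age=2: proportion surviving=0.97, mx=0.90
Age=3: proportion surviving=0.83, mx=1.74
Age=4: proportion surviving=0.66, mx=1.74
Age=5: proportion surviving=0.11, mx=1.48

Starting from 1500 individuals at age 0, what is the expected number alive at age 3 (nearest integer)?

1245

Expected survivors = N0 · l_3 = 1500 × 0.83 = 1245 → 1245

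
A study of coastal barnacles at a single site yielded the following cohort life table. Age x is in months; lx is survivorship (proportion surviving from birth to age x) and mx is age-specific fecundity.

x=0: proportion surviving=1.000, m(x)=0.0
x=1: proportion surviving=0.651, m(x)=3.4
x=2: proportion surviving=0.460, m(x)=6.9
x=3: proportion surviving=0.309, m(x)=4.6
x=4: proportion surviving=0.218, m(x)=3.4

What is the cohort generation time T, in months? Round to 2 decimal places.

lx·mx: 0, 2.2134, 3.174, 1.4214, 0.7412 → R0 = 7.55
x·lx·mx: 0, 2.2134, 6.348, 4.2642, 2.9648 → Σ = 15.7904
T = 15.7904 / 7.55 = 2.091444… → 2.09

2.09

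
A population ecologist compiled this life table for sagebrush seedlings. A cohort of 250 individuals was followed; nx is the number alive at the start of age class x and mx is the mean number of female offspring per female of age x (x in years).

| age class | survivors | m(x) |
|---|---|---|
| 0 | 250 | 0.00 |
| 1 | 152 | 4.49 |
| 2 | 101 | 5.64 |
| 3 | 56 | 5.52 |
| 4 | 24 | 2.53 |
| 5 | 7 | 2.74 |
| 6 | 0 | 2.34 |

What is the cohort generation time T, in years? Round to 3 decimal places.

1.882

lx = nx/n0 = nx/250: 1, 0.608, 0.404, 0.224, 0.096, 0.028, 0
lx·mx: 0, 2.72992, 2.27856, 1.23648, 0.24288, 0.07672, 0 → R0 = 6.56456
x·lx·mx: 0, 2.72992, 4.55712, 3.70944, 0.97152, 0.3836, 0 → Σ = 12.3516
T = 12.3516 / 6.56456 = 1.881558… → 1.882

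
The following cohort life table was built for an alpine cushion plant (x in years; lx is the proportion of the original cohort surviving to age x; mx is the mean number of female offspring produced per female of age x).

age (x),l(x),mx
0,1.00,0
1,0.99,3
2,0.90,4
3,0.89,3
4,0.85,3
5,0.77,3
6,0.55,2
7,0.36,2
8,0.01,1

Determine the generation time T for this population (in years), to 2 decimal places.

lx·mx: 0, 2.97, 3.6, 2.67, 2.55, 2.31, 1.1, 0.72, 0.01 → R0 = 15.93
x·lx·mx: 0, 2.97, 7.2, 8.01, 10.2, 11.55, 6.6, 5.04, 0.08 → Σ = 51.65
T = 51.65 / 15.93 = 3.24231… → 3.24

3.24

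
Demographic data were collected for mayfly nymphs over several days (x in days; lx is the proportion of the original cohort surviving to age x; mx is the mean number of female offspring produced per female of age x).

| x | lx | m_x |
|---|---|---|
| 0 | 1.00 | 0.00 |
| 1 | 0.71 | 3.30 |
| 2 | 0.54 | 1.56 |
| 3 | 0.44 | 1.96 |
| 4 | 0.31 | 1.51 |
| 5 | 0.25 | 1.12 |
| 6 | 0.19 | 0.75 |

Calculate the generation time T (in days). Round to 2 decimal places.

lx·mx: 0, 2.343, 0.8424, 0.8624, 0.4681, 0.28, 0.1425 → R0 = 4.9384
x·lx·mx: 0, 2.343, 1.6848, 2.5872, 1.8724, 1.4, 0.855 → Σ = 10.7424
T = 10.7424 / 4.9384 = 2.175279… → 2.18

2.18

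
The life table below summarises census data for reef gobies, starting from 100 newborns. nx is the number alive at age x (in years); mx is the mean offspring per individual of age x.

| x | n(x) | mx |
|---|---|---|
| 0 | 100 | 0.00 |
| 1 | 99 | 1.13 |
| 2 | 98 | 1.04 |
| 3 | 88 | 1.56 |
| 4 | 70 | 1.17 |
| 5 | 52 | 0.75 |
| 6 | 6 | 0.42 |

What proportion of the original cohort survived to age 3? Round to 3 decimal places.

0.880

l_3 = n_3/n_0 = 88/100 = 0.88 → 0.880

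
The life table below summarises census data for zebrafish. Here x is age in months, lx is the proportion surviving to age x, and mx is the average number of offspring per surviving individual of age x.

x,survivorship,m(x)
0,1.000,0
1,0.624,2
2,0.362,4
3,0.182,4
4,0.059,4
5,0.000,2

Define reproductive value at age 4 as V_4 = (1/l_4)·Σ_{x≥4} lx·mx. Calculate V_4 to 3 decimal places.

4.000

lx·mx for x ≥ 4: 0.236, 0 → sum = 0.236
V_4 = 0.236 / l_4 = 0.236 / 0.059 = 4 → 4.000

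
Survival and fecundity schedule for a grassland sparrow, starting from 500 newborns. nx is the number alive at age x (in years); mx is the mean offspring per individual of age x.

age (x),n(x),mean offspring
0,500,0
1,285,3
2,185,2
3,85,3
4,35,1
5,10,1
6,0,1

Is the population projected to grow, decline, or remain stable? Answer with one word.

growing

lx = nx/n0 = nx/500: 1, 0.57, 0.37, 0.17, 0.07, 0.02, 0
R0 = Σ lx·mx = 0 + 1.71 + 0.74 + 0.51 + 0.07 + 0.02 + 0 = 3.05
R0 > 1, so the population is growing.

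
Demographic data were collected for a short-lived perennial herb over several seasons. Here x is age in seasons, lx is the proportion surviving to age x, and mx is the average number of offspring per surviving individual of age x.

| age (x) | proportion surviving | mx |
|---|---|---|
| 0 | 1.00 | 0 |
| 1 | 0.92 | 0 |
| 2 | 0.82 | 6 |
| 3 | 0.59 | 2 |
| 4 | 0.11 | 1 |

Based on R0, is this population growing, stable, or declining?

growing

R0 = Σ lx·mx = 0 + 0 + 4.92 + 1.18 + 0.11 = 6.21
R0 > 1, so the population is growing.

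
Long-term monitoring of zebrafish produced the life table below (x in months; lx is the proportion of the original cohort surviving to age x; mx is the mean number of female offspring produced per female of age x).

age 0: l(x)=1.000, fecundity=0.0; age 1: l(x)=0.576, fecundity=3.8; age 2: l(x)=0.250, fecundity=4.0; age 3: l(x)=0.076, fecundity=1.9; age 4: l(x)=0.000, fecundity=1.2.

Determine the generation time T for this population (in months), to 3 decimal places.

1.387

lx·mx: 0, 2.1888, 1, 0.1444, 0 → R0 = 3.3332
x·lx·mx: 0, 2.1888, 2, 0.4332, 0 → Σ = 4.622
T = 4.622 / 3.3332 = 1.386655… → 1.387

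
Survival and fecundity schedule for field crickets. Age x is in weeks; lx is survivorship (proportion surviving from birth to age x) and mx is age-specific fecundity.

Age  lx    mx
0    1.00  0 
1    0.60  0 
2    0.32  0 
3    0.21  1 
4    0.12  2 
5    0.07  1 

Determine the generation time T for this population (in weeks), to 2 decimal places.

lx·mx: 0, 0, 0, 0.21, 0.24, 0.07 → R0 = 0.52
x·lx·mx: 0, 0, 0, 0.63, 0.96, 0.35 → Σ = 1.94
T = 1.94 / 0.52 = 3.730769… → 3.73

3.73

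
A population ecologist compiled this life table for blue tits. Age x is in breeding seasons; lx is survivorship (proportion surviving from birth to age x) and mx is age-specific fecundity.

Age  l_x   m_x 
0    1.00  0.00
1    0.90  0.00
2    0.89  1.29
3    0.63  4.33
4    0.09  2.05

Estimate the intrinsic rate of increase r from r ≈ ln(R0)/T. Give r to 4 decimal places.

R0 = Σ lx·mx = 0 + 0 + 1.1481 + 2.7279 + 0.1845 = 4.0605
Σ x·lx·mx = 11.2179; T = 11.2179/4.0605 = 2.76269…
r ≈ ln(R0)/T = ln(4.0605)/2.76269… = 0.507225… → 0.5072

0.5072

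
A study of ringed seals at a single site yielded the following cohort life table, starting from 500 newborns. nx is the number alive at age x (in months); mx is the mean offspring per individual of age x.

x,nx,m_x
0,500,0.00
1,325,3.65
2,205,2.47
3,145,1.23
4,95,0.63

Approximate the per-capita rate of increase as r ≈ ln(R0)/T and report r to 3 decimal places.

lx = nx/n0 = nx/500: 1, 0.65, 0.41, 0.29, 0.19
R0 = Σ lx·mx = 0 + 2.3725 + 1.0127 + 0.3567 + 0.1197 = 3.8616
Σ x·lx·mx = 5.9468; T = 5.9468/3.8616 = 1.53998…
r ≈ ln(R0)/T = ln(3.8616)/1.53998… = 0.87734… → 0.877

0.877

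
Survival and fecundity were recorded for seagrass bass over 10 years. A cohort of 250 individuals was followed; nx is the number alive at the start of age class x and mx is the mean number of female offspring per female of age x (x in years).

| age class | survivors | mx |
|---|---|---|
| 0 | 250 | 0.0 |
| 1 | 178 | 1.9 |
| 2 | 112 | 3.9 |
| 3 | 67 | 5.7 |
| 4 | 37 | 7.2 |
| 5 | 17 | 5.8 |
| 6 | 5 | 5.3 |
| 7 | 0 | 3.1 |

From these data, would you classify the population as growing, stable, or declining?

growing

lx = nx/n0 = nx/250: 1, 0.712, 0.448, 0.268, 0.148, 0.068, 0.02, 0
R0 = Σ lx·mx = 0 + 1.3528 + 1.7472 + 1.5276 + 1.0656 + 0.3944 + 0.106 + 0 = 6.1936
R0 > 1, so the population is growing.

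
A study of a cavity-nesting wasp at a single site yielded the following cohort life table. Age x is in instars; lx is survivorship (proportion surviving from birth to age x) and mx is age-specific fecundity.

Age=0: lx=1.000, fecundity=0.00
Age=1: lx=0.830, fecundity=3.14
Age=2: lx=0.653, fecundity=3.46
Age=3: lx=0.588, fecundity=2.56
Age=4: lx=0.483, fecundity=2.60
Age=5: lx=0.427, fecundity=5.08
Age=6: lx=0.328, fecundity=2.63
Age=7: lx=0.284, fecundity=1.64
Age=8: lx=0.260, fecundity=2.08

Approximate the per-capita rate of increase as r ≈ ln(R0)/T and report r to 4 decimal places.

0.7116

R0 = Σ lx·mx = 0 + 2.6062 + 2.25938 + 1.50528 + 1.2558 + 2.16916 + 0.86264 + 0.46576 + 0.5408 = 11.66502
Σ x·lx·mx = 40.27236; T = 40.27236/11.66502 = 3.4524…
r ≈ ln(R0)/T = ln(11.66502)/3.4524… = 0.711561… → 0.7116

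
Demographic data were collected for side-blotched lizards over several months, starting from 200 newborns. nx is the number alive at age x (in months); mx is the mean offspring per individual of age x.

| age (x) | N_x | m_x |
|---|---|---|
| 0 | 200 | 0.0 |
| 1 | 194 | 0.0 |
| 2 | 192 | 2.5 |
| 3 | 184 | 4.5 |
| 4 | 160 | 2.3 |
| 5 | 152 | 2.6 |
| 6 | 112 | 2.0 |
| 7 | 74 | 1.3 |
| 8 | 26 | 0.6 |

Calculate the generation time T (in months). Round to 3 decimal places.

lx = nx/n0 = nx/200: 1, 0.97, 0.96, 0.92, 0.8, 0.76, 0.56, 0.37, 0.13
lx·mx: 0, 0, 2.4, 4.14, 1.84, 1.976, 1.12, 0.481, 0.078 → R0 = 12.035
x·lx·mx: 0, 0, 4.8, 12.42, 7.36, 9.88, 6.72, 3.367, 0.624 → Σ = 45.171
T = 45.171 / 12.035 = 3.753303… → 3.753

3.753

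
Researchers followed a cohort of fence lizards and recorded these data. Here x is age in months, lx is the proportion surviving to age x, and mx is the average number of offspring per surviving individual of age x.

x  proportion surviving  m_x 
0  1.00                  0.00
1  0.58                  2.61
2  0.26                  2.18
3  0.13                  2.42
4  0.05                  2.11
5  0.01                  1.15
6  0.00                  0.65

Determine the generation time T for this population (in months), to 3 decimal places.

1.620

lx·mx: 0, 1.5138, 0.5668, 0.3146, 0.1055, 0.0115, 0 → R0 = 2.5122
x·lx·mx: 0, 1.5138, 1.1336, 0.9438, 0.422, 0.0575, 0 → Σ = 4.0707
T = 4.0707 / 2.5122 = 1.620373… → 1.620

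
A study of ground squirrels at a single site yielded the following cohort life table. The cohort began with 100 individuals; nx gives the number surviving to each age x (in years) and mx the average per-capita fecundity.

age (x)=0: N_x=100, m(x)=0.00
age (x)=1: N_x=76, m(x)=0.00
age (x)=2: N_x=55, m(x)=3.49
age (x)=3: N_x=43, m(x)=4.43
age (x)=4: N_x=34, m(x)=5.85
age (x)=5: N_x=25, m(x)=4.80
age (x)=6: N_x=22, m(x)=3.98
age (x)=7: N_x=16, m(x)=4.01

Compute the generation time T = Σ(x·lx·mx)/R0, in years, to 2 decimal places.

lx = nx/n0 = nx/100: 1, 0.76, 0.55, 0.43, 0.34, 0.25, 0.22, 0.16
lx·mx: 0, 0, 1.9195, 1.9049, 1.989, 1.2, 0.8756, 0.6416 → R0 = 8.5306
x·lx·mx: 0, 0, 3.839, 5.7147, 7.956, 6, 5.2536, 4.4912 → Σ = 33.2545
T = 33.2545 / 8.5306 = 3.89826… → 3.90

3.90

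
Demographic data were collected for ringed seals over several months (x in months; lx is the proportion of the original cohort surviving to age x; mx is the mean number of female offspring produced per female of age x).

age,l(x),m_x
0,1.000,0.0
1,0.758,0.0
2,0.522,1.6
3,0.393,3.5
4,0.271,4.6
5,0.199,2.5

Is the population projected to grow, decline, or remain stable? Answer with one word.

growing

R0 = Σ lx·mx = 0 + 0 + 0.8352 + 1.3755 + 1.2466 + 0.4975 = 3.9548
R0 > 1, so the population is growing.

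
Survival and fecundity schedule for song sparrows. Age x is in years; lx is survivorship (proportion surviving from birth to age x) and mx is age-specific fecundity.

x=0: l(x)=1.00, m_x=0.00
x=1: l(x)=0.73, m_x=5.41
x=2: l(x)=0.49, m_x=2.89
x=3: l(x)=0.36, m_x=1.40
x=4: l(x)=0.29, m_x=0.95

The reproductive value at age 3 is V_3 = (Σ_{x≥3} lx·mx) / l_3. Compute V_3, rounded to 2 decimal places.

lx·mx for x ≥ 3: 0.504, 0.2755 → sum = 0.7795
V_3 = 0.7795 / l_3 = 0.7795 / 0.36 = 2.165278… → 2.17

2.17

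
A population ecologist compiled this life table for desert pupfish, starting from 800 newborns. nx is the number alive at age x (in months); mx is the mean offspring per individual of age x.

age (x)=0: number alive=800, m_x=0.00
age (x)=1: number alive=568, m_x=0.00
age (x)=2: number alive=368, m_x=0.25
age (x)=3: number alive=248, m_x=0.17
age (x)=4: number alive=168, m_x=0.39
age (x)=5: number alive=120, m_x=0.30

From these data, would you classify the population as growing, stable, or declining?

lx = nx/n0 = nx/800: 1, 0.71, 0.46, 0.31, 0.21, 0.15
R0 = Σ lx·mx = 0 + 0 + 0.115 + 0.0527 + 0.0819 + 0.045 = 0.2946
R0 < 1, so the population is declining.

declining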